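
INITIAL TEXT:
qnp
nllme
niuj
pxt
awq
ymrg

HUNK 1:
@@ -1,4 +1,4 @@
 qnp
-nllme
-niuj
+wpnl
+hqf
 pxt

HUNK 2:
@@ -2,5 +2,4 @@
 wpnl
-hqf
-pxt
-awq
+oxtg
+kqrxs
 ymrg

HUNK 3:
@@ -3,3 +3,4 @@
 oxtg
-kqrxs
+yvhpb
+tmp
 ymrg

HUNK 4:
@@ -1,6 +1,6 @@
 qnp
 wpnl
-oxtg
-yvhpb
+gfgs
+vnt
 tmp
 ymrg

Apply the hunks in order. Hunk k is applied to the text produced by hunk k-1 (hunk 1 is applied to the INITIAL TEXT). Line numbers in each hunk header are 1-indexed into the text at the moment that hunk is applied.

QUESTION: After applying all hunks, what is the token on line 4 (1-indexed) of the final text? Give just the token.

Answer: vnt

Derivation:
Hunk 1: at line 1 remove [nllme,niuj] add [wpnl,hqf] -> 6 lines: qnp wpnl hqf pxt awq ymrg
Hunk 2: at line 2 remove [hqf,pxt,awq] add [oxtg,kqrxs] -> 5 lines: qnp wpnl oxtg kqrxs ymrg
Hunk 3: at line 3 remove [kqrxs] add [yvhpb,tmp] -> 6 lines: qnp wpnl oxtg yvhpb tmp ymrg
Hunk 4: at line 1 remove [oxtg,yvhpb] add [gfgs,vnt] -> 6 lines: qnp wpnl gfgs vnt tmp ymrg
Final line 4: vnt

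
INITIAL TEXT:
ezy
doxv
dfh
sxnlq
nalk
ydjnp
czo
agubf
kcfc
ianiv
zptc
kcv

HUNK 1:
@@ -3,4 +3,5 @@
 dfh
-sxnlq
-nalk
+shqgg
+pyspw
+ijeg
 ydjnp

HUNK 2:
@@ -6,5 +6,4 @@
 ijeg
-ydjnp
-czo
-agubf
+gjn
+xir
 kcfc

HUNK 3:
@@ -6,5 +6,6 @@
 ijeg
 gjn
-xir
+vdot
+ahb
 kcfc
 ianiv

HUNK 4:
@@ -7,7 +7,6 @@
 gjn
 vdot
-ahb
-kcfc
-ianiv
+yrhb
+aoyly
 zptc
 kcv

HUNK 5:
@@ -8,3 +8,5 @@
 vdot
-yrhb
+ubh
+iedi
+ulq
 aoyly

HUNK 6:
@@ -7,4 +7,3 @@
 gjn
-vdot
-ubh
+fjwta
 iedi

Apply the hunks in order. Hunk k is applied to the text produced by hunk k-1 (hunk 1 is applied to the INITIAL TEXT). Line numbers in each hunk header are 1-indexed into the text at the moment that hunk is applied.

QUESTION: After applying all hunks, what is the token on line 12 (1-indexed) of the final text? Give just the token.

Hunk 1: at line 3 remove [sxnlq,nalk] add [shqgg,pyspw,ijeg] -> 13 lines: ezy doxv dfh shqgg pyspw ijeg ydjnp czo agubf kcfc ianiv zptc kcv
Hunk 2: at line 6 remove [ydjnp,czo,agubf] add [gjn,xir] -> 12 lines: ezy doxv dfh shqgg pyspw ijeg gjn xir kcfc ianiv zptc kcv
Hunk 3: at line 6 remove [xir] add [vdot,ahb] -> 13 lines: ezy doxv dfh shqgg pyspw ijeg gjn vdot ahb kcfc ianiv zptc kcv
Hunk 4: at line 7 remove [ahb,kcfc,ianiv] add [yrhb,aoyly] -> 12 lines: ezy doxv dfh shqgg pyspw ijeg gjn vdot yrhb aoyly zptc kcv
Hunk 5: at line 8 remove [yrhb] add [ubh,iedi,ulq] -> 14 lines: ezy doxv dfh shqgg pyspw ijeg gjn vdot ubh iedi ulq aoyly zptc kcv
Hunk 6: at line 7 remove [vdot,ubh] add [fjwta] -> 13 lines: ezy doxv dfh shqgg pyspw ijeg gjn fjwta iedi ulq aoyly zptc kcv
Final line 12: zptc

Answer: zptc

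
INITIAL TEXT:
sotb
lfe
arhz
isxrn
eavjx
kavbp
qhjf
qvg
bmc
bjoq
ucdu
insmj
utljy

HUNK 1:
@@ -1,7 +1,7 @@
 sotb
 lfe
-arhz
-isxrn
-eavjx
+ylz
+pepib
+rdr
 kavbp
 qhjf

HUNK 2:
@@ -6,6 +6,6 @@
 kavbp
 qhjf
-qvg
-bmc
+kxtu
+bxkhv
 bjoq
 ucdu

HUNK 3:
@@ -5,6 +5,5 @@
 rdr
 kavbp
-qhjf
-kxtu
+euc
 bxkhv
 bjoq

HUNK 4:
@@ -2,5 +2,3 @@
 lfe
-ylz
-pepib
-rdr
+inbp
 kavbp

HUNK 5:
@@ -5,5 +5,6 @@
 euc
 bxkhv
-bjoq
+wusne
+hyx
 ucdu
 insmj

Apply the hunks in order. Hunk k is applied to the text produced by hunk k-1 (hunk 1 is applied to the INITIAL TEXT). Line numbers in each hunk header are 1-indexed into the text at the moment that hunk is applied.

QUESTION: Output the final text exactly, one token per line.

Answer: sotb
lfe
inbp
kavbp
euc
bxkhv
wusne
hyx
ucdu
insmj
utljy

Derivation:
Hunk 1: at line 1 remove [arhz,isxrn,eavjx] add [ylz,pepib,rdr] -> 13 lines: sotb lfe ylz pepib rdr kavbp qhjf qvg bmc bjoq ucdu insmj utljy
Hunk 2: at line 6 remove [qvg,bmc] add [kxtu,bxkhv] -> 13 lines: sotb lfe ylz pepib rdr kavbp qhjf kxtu bxkhv bjoq ucdu insmj utljy
Hunk 3: at line 5 remove [qhjf,kxtu] add [euc] -> 12 lines: sotb lfe ylz pepib rdr kavbp euc bxkhv bjoq ucdu insmj utljy
Hunk 4: at line 2 remove [ylz,pepib,rdr] add [inbp] -> 10 lines: sotb lfe inbp kavbp euc bxkhv bjoq ucdu insmj utljy
Hunk 5: at line 5 remove [bjoq] add [wusne,hyx] -> 11 lines: sotb lfe inbp kavbp euc bxkhv wusne hyx ucdu insmj utljy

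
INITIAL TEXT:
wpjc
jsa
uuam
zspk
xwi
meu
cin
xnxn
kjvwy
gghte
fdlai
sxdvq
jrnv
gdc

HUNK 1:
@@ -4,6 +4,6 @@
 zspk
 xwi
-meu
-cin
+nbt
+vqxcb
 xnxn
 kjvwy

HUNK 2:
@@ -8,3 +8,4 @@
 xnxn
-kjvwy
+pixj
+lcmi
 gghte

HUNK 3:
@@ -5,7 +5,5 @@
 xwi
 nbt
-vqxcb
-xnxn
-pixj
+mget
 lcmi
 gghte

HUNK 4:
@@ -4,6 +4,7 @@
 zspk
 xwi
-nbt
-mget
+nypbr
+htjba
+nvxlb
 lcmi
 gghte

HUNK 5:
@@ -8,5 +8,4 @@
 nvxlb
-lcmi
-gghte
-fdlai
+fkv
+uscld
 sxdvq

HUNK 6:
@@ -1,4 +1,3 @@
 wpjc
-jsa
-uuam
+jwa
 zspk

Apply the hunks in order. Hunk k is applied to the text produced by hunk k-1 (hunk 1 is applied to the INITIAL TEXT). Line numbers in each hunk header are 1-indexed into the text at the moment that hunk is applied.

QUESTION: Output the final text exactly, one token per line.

Hunk 1: at line 4 remove [meu,cin] add [nbt,vqxcb] -> 14 lines: wpjc jsa uuam zspk xwi nbt vqxcb xnxn kjvwy gghte fdlai sxdvq jrnv gdc
Hunk 2: at line 8 remove [kjvwy] add [pixj,lcmi] -> 15 lines: wpjc jsa uuam zspk xwi nbt vqxcb xnxn pixj lcmi gghte fdlai sxdvq jrnv gdc
Hunk 3: at line 5 remove [vqxcb,xnxn,pixj] add [mget] -> 13 lines: wpjc jsa uuam zspk xwi nbt mget lcmi gghte fdlai sxdvq jrnv gdc
Hunk 4: at line 4 remove [nbt,mget] add [nypbr,htjba,nvxlb] -> 14 lines: wpjc jsa uuam zspk xwi nypbr htjba nvxlb lcmi gghte fdlai sxdvq jrnv gdc
Hunk 5: at line 8 remove [lcmi,gghte,fdlai] add [fkv,uscld] -> 13 lines: wpjc jsa uuam zspk xwi nypbr htjba nvxlb fkv uscld sxdvq jrnv gdc
Hunk 6: at line 1 remove [jsa,uuam] add [jwa] -> 12 lines: wpjc jwa zspk xwi nypbr htjba nvxlb fkv uscld sxdvq jrnv gdc

Answer: wpjc
jwa
zspk
xwi
nypbr
htjba
nvxlb
fkv
uscld
sxdvq
jrnv
gdc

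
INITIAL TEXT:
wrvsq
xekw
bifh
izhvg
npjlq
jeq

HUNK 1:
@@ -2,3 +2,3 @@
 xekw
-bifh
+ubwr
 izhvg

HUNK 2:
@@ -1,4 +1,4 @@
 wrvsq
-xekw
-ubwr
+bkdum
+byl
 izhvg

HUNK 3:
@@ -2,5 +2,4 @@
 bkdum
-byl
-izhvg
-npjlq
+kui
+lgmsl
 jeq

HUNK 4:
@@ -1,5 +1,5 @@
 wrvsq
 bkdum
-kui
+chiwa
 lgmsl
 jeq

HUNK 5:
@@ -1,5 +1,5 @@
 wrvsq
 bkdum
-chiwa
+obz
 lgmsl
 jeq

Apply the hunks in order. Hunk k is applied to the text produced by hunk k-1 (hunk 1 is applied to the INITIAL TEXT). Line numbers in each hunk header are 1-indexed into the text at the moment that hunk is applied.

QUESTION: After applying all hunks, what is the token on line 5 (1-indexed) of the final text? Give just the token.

Hunk 1: at line 2 remove [bifh] add [ubwr] -> 6 lines: wrvsq xekw ubwr izhvg npjlq jeq
Hunk 2: at line 1 remove [xekw,ubwr] add [bkdum,byl] -> 6 lines: wrvsq bkdum byl izhvg npjlq jeq
Hunk 3: at line 2 remove [byl,izhvg,npjlq] add [kui,lgmsl] -> 5 lines: wrvsq bkdum kui lgmsl jeq
Hunk 4: at line 1 remove [kui] add [chiwa] -> 5 lines: wrvsq bkdum chiwa lgmsl jeq
Hunk 5: at line 1 remove [chiwa] add [obz] -> 5 lines: wrvsq bkdum obz lgmsl jeq
Final line 5: jeq

Answer: jeq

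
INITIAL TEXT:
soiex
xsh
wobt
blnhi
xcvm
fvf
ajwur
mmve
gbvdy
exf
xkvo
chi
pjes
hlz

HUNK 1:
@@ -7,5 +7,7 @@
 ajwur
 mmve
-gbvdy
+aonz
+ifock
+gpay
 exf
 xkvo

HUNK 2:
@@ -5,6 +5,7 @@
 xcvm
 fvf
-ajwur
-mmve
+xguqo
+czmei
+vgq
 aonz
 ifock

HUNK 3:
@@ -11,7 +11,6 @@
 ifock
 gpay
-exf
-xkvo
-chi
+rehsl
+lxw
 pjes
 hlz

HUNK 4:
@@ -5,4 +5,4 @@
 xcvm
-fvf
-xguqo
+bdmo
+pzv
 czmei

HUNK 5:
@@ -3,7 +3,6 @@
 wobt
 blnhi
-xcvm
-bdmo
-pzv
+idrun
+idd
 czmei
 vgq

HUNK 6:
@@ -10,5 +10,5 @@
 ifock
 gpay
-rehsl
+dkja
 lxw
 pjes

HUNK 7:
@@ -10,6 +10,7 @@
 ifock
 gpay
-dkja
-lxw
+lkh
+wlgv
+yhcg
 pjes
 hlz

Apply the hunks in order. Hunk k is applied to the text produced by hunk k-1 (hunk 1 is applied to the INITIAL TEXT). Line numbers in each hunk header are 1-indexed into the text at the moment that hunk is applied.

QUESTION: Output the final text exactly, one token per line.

Answer: soiex
xsh
wobt
blnhi
idrun
idd
czmei
vgq
aonz
ifock
gpay
lkh
wlgv
yhcg
pjes
hlz

Derivation:
Hunk 1: at line 7 remove [gbvdy] add [aonz,ifock,gpay] -> 16 lines: soiex xsh wobt blnhi xcvm fvf ajwur mmve aonz ifock gpay exf xkvo chi pjes hlz
Hunk 2: at line 5 remove [ajwur,mmve] add [xguqo,czmei,vgq] -> 17 lines: soiex xsh wobt blnhi xcvm fvf xguqo czmei vgq aonz ifock gpay exf xkvo chi pjes hlz
Hunk 3: at line 11 remove [exf,xkvo,chi] add [rehsl,lxw] -> 16 lines: soiex xsh wobt blnhi xcvm fvf xguqo czmei vgq aonz ifock gpay rehsl lxw pjes hlz
Hunk 4: at line 5 remove [fvf,xguqo] add [bdmo,pzv] -> 16 lines: soiex xsh wobt blnhi xcvm bdmo pzv czmei vgq aonz ifock gpay rehsl lxw pjes hlz
Hunk 5: at line 3 remove [xcvm,bdmo,pzv] add [idrun,idd] -> 15 lines: soiex xsh wobt blnhi idrun idd czmei vgq aonz ifock gpay rehsl lxw pjes hlz
Hunk 6: at line 10 remove [rehsl] add [dkja] -> 15 lines: soiex xsh wobt blnhi idrun idd czmei vgq aonz ifock gpay dkja lxw pjes hlz
Hunk 7: at line 10 remove [dkja,lxw] add [lkh,wlgv,yhcg] -> 16 lines: soiex xsh wobt blnhi idrun idd czmei vgq aonz ifock gpay lkh wlgv yhcg pjes hlz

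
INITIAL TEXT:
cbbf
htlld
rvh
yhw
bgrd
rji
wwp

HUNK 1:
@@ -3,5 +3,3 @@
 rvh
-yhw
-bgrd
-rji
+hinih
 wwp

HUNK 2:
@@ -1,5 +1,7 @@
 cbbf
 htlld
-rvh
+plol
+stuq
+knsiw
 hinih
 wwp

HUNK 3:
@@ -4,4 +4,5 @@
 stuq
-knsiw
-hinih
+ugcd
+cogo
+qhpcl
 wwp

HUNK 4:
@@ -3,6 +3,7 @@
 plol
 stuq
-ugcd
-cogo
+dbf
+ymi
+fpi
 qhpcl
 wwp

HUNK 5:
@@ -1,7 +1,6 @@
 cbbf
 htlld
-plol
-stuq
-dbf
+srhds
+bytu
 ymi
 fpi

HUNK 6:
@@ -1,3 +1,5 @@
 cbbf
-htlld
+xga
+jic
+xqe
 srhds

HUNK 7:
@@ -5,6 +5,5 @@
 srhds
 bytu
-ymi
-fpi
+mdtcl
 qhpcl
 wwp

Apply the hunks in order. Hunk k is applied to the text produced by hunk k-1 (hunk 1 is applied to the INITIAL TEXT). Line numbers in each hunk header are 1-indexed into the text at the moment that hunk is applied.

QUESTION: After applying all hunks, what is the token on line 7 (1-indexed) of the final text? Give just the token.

Hunk 1: at line 3 remove [yhw,bgrd,rji] add [hinih] -> 5 lines: cbbf htlld rvh hinih wwp
Hunk 2: at line 1 remove [rvh] add [plol,stuq,knsiw] -> 7 lines: cbbf htlld plol stuq knsiw hinih wwp
Hunk 3: at line 4 remove [knsiw,hinih] add [ugcd,cogo,qhpcl] -> 8 lines: cbbf htlld plol stuq ugcd cogo qhpcl wwp
Hunk 4: at line 3 remove [ugcd,cogo] add [dbf,ymi,fpi] -> 9 lines: cbbf htlld plol stuq dbf ymi fpi qhpcl wwp
Hunk 5: at line 1 remove [plol,stuq,dbf] add [srhds,bytu] -> 8 lines: cbbf htlld srhds bytu ymi fpi qhpcl wwp
Hunk 6: at line 1 remove [htlld] add [xga,jic,xqe] -> 10 lines: cbbf xga jic xqe srhds bytu ymi fpi qhpcl wwp
Hunk 7: at line 5 remove [ymi,fpi] add [mdtcl] -> 9 lines: cbbf xga jic xqe srhds bytu mdtcl qhpcl wwp
Final line 7: mdtcl

Answer: mdtcl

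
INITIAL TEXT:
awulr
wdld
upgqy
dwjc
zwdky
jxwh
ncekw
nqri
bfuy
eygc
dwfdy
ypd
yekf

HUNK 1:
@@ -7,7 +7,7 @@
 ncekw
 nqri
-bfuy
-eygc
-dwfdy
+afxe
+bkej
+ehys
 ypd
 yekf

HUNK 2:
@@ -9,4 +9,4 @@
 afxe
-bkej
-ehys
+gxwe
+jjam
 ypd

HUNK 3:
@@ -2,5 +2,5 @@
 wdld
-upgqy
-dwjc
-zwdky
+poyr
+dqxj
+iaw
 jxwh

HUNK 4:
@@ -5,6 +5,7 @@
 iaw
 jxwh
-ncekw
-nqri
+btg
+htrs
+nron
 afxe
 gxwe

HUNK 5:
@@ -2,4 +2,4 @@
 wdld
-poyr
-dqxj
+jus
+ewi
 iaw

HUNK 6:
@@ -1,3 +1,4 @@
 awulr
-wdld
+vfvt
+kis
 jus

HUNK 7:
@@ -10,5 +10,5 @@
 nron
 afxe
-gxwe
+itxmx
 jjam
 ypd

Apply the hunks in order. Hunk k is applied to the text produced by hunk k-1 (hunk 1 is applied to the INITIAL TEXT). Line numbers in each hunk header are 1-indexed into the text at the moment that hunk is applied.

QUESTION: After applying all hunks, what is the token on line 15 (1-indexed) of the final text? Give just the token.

Hunk 1: at line 7 remove [bfuy,eygc,dwfdy] add [afxe,bkej,ehys] -> 13 lines: awulr wdld upgqy dwjc zwdky jxwh ncekw nqri afxe bkej ehys ypd yekf
Hunk 2: at line 9 remove [bkej,ehys] add [gxwe,jjam] -> 13 lines: awulr wdld upgqy dwjc zwdky jxwh ncekw nqri afxe gxwe jjam ypd yekf
Hunk 3: at line 2 remove [upgqy,dwjc,zwdky] add [poyr,dqxj,iaw] -> 13 lines: awulr wdld poyr dqxj iaw jxwh ncekw nqri afxe gxwe jjam ypd yekf
Hunk 4: at line 5 remove [ncekw,nqri] add [btg,htrs,nron] -> 14 lines: awulr wdld poyr dqxj iaw jxwh btg htrs nron afxe gxwe jjam ypd yekf
Hunk 5: at line 2 remove [poyr,dqxj] add [jus,ewi] -> 14 lines: awulr wdld jus ewi iaw jxwh btg htrs nron afxe gxwe jjam ypd yekf
Hunk 6: at line 1 remove [wdld] add [vfvt,kis] -> 15 lines: awulr vfvt kis jus ewi iaw jxwh btg htrs nron afxe gxwe jjam ypd yekf
Hunk 7: at line 10 remove [gxwe] add [itxmx] -> 15 lines: awulr vfvt kis jus ewi iaw jxwh btg htrs nron afxe itxmx jjam ypd yekf
Final line 15: yekf

Answer: yekf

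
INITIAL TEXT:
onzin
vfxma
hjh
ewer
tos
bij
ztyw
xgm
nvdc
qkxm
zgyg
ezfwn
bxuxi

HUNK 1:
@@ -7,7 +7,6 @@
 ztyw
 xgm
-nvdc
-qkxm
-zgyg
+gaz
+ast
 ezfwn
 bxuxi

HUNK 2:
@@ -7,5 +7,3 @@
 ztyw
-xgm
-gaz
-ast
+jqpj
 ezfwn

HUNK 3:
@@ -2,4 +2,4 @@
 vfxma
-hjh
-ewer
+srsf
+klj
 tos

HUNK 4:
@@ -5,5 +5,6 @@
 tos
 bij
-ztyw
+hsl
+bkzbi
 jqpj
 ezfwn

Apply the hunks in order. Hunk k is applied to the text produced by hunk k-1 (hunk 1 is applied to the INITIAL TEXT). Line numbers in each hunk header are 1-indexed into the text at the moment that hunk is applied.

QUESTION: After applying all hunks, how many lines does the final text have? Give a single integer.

Hunk 1: at line 7 remove [nvdc,qkxm,zgyg] add [gaz,ast] -> 12 lines: onzin vfxma hjh ewer tos bij ztyw xgm gaz ast ezfwn bxuxi
Hunk 2: at line 7 remove [xgm,gaz,ast] add [jqpj] -> 10 lines: onzin vfxma hjh ewer tos bij ztyw jqpj ezfwn bxuxi
Hunk 3: at line 2 remove [hjh,ewer] add [srsf,klj] -> 10 lines: onzin vfxma srsf klj tos bij ztyw jqpj ezfwn bxuxi
Hunk 4: at line 5 remove [ztyw] add [hsl,bkzbi] -> 11 lines: onzin vfxma srsf klj tos bij hsl bkzbi jqpj ezfwn bxuxi
Final line count: 11

Answer: 11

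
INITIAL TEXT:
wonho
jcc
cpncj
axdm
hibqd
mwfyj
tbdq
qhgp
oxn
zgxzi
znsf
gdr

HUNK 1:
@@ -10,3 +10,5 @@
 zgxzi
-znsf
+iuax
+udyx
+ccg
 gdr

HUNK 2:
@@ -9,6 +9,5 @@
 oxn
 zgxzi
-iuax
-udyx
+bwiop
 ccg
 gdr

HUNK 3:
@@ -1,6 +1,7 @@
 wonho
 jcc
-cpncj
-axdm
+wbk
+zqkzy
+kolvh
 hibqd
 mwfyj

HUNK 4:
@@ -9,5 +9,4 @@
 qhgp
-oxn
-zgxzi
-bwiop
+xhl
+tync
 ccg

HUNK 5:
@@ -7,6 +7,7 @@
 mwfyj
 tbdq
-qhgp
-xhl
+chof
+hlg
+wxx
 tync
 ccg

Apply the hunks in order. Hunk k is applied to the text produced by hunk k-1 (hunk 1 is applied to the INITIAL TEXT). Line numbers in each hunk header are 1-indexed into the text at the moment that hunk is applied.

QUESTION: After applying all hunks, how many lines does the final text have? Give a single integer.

Hunk 1: at line 10 remove [znsf] add [iuax,udyx,ccg] -> 14 lines: wonho jcc cpncj axdm hibqd mwfyj tbdq qhgp oxn zgxzi iuax udyx ccg gdr
Hunk 2: at line 9 remove [iuax,udyx] add [bwiop] -> 13 lines: wonho jcc cpncj axdm hibqd mwfyj tbdq qhgp oxn zgxzi bwiop ccg gdr
Hunk 3: at line 1 remove [cpncj,axdm] add [wbk,zqkzy,kolvh] -> 14 lines: wonho jcc wbk zqkzy kolvh hibqd mwfyj tbdq qhgp oxn zgxzi bwiop ccg gdr
Hunk 4: at line 9 remove [oxn,zgxzi,bwiop] add [xhl,tync] -> 13 lines: wonho jcc wbk zqkzy kolvh hibqd mwfyj tbdq qhgp xhl tync ccg gdr
Hunk 5: at line 7 remove [qhgp,xhl] add [chof,hlg,wxx] -> 14 lines: wonho jcc wbk zqkzy kolvh hibqd mwfyj tbdq chof hlg wxx tync ccg gdr
Final line count: 14

Answer: 14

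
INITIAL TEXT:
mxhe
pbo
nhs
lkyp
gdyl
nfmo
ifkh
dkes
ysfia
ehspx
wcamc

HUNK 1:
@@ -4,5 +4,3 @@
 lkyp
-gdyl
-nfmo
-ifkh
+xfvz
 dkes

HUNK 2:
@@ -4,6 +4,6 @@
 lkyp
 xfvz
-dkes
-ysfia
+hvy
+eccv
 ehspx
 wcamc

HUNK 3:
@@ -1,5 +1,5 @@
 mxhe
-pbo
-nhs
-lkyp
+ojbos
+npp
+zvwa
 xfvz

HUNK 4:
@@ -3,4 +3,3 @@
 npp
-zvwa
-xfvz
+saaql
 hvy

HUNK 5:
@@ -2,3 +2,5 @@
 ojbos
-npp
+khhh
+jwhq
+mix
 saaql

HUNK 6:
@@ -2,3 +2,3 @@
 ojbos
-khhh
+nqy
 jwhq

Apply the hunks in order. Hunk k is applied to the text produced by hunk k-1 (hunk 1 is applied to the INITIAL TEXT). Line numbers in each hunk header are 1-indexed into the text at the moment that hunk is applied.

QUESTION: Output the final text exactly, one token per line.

Answer: mxhe
ojbos
nqy
jwhq
mix
saaql
hvy
eccv
ehspx
wcamc

Derivation:
Hunk 1: at line 4 remove [gdyl,nfmo,ifkh] add [xfvz] -> 9 lines: mxhe pbo nhs lkyp xfvz dkes ysfia ehspx wcamc
Hunk 2: at line 4 remove [dkes,ysfia] add [hvy,eccv] -> 9 lines: mxhe pbo nhs lkyp xfvz hvy eccv ehspx wcamc
Hunk 3: at line 1 remove [pbo,nhs,lkyp] add [ojbos,npp,zvwa] -> 9 lines: mxhe ojbos npp zvwa xfvz hvy eccv ehspx wcamc
Hunk 4: at line 3 remove [zvwa,xfvz] add [saaql] -> 8 lines: mxhe ojbos npp saaql hvy eccv ehspx wcamc
Hunk 5: at line 2 remove [npp] add [khhh,jwhq,mix] -> 10 lines: mxhe ojbos khhh jwhq mix saaql hvy eccv ehspx wcamc
Hunk 6: at line 2 remove [khhh] add [nqy] -> 10 lines: mxhe ojbos nqy jwhq mix saaql hvy eccv ehspx wcamc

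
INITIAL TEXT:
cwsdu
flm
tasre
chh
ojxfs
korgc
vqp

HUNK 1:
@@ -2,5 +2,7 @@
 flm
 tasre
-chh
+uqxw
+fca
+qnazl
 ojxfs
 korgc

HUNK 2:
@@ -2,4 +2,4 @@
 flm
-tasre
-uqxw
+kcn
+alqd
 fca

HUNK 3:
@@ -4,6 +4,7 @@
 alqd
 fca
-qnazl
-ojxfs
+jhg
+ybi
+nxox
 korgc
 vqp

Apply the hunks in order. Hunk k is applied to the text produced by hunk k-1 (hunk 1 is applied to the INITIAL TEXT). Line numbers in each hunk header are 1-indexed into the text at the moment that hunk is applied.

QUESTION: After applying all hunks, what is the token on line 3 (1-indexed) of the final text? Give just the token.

Hunk 1: at line 2 remove [chh] add [uqxw,fca,qnazl] -> 9 lines: cwsdu flm tasre uqxw fca qnazl ojxfs korgc vqp
Hunk 2: at line 2 remove [tasre,uqxw] add [kcn,alqd] -> 9 lines: cwsdu flm kcn alqd fca qnazl ojxfs korgc vqp
Hunk 3: at line 4 remove [qnazl,ojxfs] add [jhg,ybi,nxox] -> 10 lines: cwsdu flm kcn alqd fca jhg ybi nxox korgc vqp
Final line 3: kcn

Answer: kcn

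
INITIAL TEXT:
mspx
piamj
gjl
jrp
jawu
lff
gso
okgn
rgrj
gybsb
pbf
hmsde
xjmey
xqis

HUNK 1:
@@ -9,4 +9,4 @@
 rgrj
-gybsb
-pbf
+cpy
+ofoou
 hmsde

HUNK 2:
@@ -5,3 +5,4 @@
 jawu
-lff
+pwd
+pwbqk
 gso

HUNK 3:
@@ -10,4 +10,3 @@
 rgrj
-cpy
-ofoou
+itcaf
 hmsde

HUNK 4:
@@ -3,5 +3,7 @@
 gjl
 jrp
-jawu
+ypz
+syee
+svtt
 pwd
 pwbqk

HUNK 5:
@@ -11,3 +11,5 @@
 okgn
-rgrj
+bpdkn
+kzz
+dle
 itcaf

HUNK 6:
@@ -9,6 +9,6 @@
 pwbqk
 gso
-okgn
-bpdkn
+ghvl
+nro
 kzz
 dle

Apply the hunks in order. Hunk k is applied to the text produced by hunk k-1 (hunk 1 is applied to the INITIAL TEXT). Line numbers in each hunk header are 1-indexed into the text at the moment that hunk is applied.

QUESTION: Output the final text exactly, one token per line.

Hunk 1: at line 9 remove [gybsb,pbf] add [cpy,ofoou] -> 14 lines: mspx piamj gjl jrp jawu lff gso okgn rgrj cpy ofoou hmsde xjmey xqis
Hunk 2: at line 5 remove [lff] add [pwd,pwbqk] -> 15 lines: mspx piamj gjl jrp jawu pwd pwbqk gso okgn rgrj cpy ofoou hmsde xjmey xqis
Hunk 3: at line 10 remove [cpy,ofoou] add [itcaf] -> 14 lines: mspx piamj gjl jrp jawu pwd pwbqk gso okgn rgrj itcaf hmsde xjmey xqis
Hunk 4: at line 3 remove [jawu] add [ypz,syee,svtt] -> 16 lines: mspx piamj gjl jrp ypz syee svtt pwd pwbqk gso okgn rgrj itcaf hmsde xjmey xqis
Hunk 5: at line 11 remove [rgrj] add [bpdkn,kzz,dle] -> 18 lines: mspx piamj gjl jrp ypz syee svtt pwd pwbqk gso okgn bpdkn kzz dle itcaf hmsde xjmey xqis
Hunk 6: at line 9 remove [okgn,bpdkn] add [ghvl,nro] -> 18 lines: mspx piamj gjl jrp ypz syee svtt pwd pwbqk gso ghvl nro kzz dle itcaf hmsde xjmey xqis

Answer: mspx
piamj
gjl
jrp
ypz
syee
svtt
pwd
pwbqk
gso
ghvl
nro
kzz
dle
itcaf
hmsde
xjmey
xqis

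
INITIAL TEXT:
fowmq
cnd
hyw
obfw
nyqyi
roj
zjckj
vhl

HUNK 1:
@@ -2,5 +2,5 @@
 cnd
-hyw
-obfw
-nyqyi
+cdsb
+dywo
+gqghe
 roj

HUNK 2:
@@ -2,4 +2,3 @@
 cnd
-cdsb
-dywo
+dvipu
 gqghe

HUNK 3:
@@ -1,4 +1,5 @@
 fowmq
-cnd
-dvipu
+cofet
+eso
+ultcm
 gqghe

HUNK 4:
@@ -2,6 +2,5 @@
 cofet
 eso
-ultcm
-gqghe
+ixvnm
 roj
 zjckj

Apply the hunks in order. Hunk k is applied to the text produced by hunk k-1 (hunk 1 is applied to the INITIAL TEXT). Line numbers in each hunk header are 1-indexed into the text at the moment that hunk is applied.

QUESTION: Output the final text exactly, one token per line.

Answer: fowmq
cofet
eso
ixvnm
roj
zjckj
vhl

Derivation:
Hunk 1: at line 2 remove [hyw,obfw,nyqyi] add [cdsb,dywo,gqghe] -> 8 lines: fowmq cnd cdsb dywo gqghe roj zjckj vhl
Hunk 2: at line 2 remove [cdsb,dywo] add [dvipu] -> 7 lines: fowmq cnd dvipu gqghe roj zjckj vhl
Hunk 3: at line 1 remove [cnd,dvipu] add [cofet,eso,ultcm] -> 8 lines: fowmq cofet eso ultcm gqghe roj zjckj vhl
Hunk 4: at line 2 remove [ultcm,gqghe] add [ixvnm] -> 7 lines: fowmq cofet eso ixvnm roj zjckj vhl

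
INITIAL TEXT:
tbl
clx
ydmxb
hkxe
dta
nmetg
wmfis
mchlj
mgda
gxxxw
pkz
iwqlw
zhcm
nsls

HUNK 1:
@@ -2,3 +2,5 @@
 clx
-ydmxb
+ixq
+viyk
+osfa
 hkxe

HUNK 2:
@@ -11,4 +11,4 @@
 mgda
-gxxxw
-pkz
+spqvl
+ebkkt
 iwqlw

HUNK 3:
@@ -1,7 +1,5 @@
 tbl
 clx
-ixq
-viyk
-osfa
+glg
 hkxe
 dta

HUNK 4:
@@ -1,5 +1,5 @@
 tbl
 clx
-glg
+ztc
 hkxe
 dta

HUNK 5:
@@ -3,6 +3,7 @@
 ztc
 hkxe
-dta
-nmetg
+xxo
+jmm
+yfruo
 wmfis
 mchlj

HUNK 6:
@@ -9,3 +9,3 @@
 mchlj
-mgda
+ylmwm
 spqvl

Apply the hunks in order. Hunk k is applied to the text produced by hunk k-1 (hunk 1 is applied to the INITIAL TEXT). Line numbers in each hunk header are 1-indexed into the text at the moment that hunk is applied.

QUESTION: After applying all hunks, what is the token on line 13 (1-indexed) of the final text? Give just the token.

Answer: iwqlw

Derivation:
Hunk 1: at line 2 remove [ydmxb] add [ixq,viyk,osfa] -> 16 lines: tbl clx ixq viyk osfa hkxe dta nmetg wmfis mchlj mgda gxxxw pkz iwqlw zhcm nsls
Hunk 2: at line 11 remove [gxxxw,pkz] add [spqvl,ebkkt] -> 16 lines: tbl clx ixq viyk osfa hkxe dta nmetg wmfis mchlj mgda spqvl ebkkt iwqlw zhcm nsls
Hunk 3: at line 1 remove [ixq,viyk,osfa] add [glg] -> 14 lines: tbl clx glg hkxe dta nmetg wmfis mchlj mgda spqvl ebkkt iwqlw zhcm nsls
Hunk 4: at line 1 remove [glg] add [ztc] -> 14 lines: tbl clx ztc hkxe dta nmetg wmfis mchlj mgda spqvl ebkkt iwqlw zhcm nsls
Hunk 5: at line 3 remove [dta,nmetg] add [xxo,jmm,yfruo] -> 15 lines: tbl clx ztc hkxe xxo jmm yfruo wmfis mchlj mgda spqvl ebkkt iwqlw zhcm nsls
Hunk 6: at line 9 remove [mgda] add [ylmwm] -> 15 lines: tbl clx ztc hkxe xxo jmm yfruo wmfis mchlj ylmwm spqvl ebkkt iwqlw zhcm nsls
Final line 13: iwqlw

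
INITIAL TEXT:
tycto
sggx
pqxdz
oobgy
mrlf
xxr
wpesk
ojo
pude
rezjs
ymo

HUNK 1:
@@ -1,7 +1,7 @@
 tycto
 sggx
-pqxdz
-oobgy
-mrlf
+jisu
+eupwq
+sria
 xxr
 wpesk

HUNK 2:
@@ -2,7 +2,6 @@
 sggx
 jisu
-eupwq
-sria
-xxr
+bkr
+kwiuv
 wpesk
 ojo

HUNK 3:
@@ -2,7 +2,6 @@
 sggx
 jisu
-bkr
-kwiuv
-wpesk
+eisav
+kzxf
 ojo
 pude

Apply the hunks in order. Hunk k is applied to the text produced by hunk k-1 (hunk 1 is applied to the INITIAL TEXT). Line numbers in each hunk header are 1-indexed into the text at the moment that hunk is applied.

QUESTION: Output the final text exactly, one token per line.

Answer: tycto
sggx
jisu
eisav
kzxf
ojo
pude
rezjs
ymo

Derivation:
Hunk 1: at line 1 remove [pqxdz,oobgy,mrlf] add [jisu,eupwq,sria] -> 11 lines: tycto sggx jisu eupwq sria xxr wpesk ojo pude rezjs ymo
Hunk 2: at line 2 remove [eupwq,sria,xxr] add [bkr,kwiuv] -> 10 lines: tycto sggx jisu bkr kwiuv wpesk ojo pude rezjs ymo
Hunk 3: at line 2 remove [bkr,kwiuv,wpesk] add [eisav,kzxf] -> 9 lines: tycto sggx jisu eisav kzxf ojo pude rezjs ymo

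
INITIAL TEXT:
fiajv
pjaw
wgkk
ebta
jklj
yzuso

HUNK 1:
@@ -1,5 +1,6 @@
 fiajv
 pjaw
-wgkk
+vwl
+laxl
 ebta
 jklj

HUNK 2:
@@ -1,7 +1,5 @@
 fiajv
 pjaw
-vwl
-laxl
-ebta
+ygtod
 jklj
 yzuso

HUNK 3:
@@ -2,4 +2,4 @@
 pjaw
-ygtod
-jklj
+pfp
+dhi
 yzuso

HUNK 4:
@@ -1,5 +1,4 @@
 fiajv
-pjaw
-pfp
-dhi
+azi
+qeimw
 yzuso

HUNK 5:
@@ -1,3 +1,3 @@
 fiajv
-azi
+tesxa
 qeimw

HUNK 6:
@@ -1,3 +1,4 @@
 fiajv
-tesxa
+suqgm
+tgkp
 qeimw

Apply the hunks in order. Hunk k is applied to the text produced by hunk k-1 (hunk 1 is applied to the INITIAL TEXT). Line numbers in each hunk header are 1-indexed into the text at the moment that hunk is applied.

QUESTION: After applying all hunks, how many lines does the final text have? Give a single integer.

Answer: 5

Derivation:
Hunk 1: at line 1 remove [wgkk] add [vwl,laxl] -> 7 lines: fiajv pjaw vwl laxl ebta jklj yzuso
Hunk 2: at line 1 remove [vwl,laxl,ebta] add [ygtod] -> 5 lines: fiajv pjaw ygtod jklj yzuso
Hunk 3: at line 2 remove [ygtod,jklj] add [pfp,dhi] -> 5 lines: fiajv pjaw pfp dhi yzuso
Hunk 4: at line 1 remove [pjaw,pfp,dhi] add [azi,qeimw] -> 4 lines: fiajv azi qeimw yzuso
Hunk 5: at line 1 remove [azi] add [tesxa] -> 4 lines: fiajv tesxa qeimw yzuso
Hunk 6: at line 1 remove [tesxa] add [suqgm,tgkp] -> 5 lines: fiajv suqgm tgkp qeimw yzuso
Final line count: 5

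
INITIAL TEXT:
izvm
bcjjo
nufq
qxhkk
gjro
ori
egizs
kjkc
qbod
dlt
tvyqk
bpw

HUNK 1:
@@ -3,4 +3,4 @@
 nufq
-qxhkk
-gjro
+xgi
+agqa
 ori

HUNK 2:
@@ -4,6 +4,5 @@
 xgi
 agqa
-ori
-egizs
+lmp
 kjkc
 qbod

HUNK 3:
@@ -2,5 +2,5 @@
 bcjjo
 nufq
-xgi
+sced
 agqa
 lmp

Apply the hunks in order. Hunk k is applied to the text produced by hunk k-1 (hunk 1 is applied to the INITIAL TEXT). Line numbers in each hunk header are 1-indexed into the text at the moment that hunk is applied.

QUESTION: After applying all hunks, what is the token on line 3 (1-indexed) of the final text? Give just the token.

Answer: nufq

Derivation:
Hunk 1: at line 3 remove [qxhkk,gjro] add [xgi,agqa] -> 12 lines: izvm bcjjo nufq xgi agqa ori egizs kjkc qbod dlt tvyqk bpw
Hunk 2: at line 4 remove [ori,egizs] add [lmp] -> 11 lines: izvm bcjjo nufq xgi agqa lmp kjkc qbod dlt tvyqk bpw
Hunk 3: at line 2 remove [xgi] add [sced] -> 11 lines: izvm bcjjo nufq sced agqa lmp kjkc qbod dlt tvyqk bpw
Final line 3: nufq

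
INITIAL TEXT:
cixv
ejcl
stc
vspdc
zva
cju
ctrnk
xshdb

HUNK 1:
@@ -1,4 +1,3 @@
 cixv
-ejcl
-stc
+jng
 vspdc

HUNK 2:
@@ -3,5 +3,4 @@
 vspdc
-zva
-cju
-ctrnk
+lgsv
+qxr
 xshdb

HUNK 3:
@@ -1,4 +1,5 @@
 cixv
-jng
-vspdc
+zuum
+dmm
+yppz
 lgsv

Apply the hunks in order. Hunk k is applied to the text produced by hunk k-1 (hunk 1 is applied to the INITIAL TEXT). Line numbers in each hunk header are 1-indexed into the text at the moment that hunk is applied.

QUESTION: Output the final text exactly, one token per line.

Answer: cixv
zuum
dmm
yppz
lgsv
qxr
xshdb

Derivation:
Hunk 1: at line 1 remove [ejcl,stc] add [jng] -> 7 lines: cixv jng vspdc zva cju ctrnk xshdb
Hunk 2: at line 3 remove [zva,cju,ctrnk] add [lgsv,qxr] -> 6 lines: cixv jng vspdc lgsv qxr xshdb
Hunk 3: at line 1 remove [jng,vspdc] add [zuum,dmm,yppz] -> 7 lines: cixv zuum dmm yppz lgsv qxr xshdb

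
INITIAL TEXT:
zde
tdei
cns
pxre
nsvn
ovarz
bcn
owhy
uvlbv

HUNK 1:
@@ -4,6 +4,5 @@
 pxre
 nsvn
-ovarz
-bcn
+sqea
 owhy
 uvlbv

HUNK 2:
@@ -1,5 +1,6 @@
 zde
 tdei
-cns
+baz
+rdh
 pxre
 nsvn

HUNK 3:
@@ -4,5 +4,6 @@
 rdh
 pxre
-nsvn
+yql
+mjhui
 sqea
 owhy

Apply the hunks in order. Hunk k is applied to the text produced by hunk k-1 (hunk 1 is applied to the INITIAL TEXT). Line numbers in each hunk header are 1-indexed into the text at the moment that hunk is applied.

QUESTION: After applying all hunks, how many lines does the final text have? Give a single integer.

Answer: 10

Derivation:
Hunk 1: at line 4 remove [ovarz,bcn] add [sqea] -> 8 lines: zde tdei cns pxre nsvn sqea owhy uvlbv
Hunk 2: at line 1 remove [cns] add [baz,rdh] -> 9 lines: zde tdei baz rdh pxre nsvn sqea owhy uvlbv
Hunk 3: at line 4 remove [nsvn] add [yql,mjhui] -> 10 lines: zde tdei baz rdh pxre yql mjhui sqea owhy uvlbv
Final line count: 10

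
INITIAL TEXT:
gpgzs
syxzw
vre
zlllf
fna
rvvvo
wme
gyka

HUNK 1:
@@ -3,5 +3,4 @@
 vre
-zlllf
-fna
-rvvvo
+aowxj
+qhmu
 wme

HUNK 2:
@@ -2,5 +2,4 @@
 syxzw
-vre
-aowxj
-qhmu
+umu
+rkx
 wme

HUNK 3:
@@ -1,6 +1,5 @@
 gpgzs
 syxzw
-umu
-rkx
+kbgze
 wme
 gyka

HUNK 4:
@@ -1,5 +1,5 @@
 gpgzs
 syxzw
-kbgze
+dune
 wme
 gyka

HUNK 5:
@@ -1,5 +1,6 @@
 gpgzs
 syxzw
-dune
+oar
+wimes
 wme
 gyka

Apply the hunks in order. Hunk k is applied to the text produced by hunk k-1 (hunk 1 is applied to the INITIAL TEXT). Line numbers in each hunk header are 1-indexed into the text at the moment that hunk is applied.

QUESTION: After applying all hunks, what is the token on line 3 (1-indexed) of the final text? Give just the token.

Answer: oar

Derivation:
Hunk 1: at line 3 remove [zlllf,fna,rvvvo] add [aowxj,qhmu] -> 7 lines: gpgzs syxzw vre aowxj qhmu wme gyka
Hunk 2: at line 2 remove [vre,aowxj,qhmu] add [umu,rkx] -> 6 lines: gpgzs syxzw umu rkx wme gyka
Hunk 3: at line 1 remove [umu,rkx] add [kbgze] -> 5 lines: gpgzs syxzw kbgze wme gyka
Hunk 4: at line 1 remove [kbgze] add [dune] -> 5 lines: gpgzs syxzw dune wme gyka
Hunk 5: at line 1 remove [dune] add [oar,wimes] -> 6 lines: gpgzs syxzw oar wimes wme gyka
Final line 3: oar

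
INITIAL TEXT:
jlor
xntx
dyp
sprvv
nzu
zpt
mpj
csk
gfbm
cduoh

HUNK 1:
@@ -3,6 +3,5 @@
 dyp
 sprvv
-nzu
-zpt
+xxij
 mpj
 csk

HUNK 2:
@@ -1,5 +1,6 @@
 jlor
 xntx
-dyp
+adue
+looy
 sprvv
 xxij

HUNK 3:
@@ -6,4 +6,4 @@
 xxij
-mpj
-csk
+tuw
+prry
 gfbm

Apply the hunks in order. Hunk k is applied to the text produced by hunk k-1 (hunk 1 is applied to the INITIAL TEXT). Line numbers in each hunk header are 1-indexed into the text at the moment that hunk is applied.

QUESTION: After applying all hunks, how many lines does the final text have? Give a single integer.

Answer: 10

Derivation:
Hunk 1: at line 3 remove [nzu,zpt] add [xxij] -> 9 lines: jlor xntx dyp sprvv xxij mpj csk gfbm cduoh
Hunk 2: at line 1 remove [dyp] add [adue,looy] -> 10 lines: jlor xntx adue looy sprvv xxij mpj csk gfbm cduoh
Hunk 3: at line 6 remove [mpj,csk] add [tuw,prry] -> 10 lines: jlor xntx adue looy sprvv xxij tuw prry gfbm cduoh
Final line count: 10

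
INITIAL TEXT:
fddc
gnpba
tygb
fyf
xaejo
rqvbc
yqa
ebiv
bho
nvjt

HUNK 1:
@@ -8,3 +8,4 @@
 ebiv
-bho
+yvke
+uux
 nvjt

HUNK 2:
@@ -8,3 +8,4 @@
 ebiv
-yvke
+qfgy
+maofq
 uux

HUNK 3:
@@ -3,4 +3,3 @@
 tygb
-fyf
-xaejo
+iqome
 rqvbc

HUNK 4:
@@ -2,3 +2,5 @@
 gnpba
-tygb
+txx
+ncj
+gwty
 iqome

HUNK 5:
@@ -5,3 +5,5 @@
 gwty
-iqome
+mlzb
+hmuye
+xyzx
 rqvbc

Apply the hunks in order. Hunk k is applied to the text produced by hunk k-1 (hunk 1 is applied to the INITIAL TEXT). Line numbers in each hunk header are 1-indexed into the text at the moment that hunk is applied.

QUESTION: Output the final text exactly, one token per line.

Hunk 1: at line 8 remove [bho] add [yvke,uux] -> 11 lines: fddc gnpba tygb fyf xaejo rqvbc yqa ebiv yvke uux nvjt
Hunk 2: at line 8 remove [yvke] add [qfgy,maofq] -> 12 lines: fddc gnpba tygb fyf xaejo rqvbc yqa ebiv qfgy maofq uux nvjt
Hunk 3: at line 3 remove [fyf,xaejo] add [iqome] -> 11 lines: fddc gnpba tygb iqome rqvbc yqa ebiv qfgy maofq uux nvjt
Hunk 4: at line 2 remove [tygb] add [txx,ncj,gwty] -> 13 lines: fddc gnpba txx ncj gwty iqome rqvbc yqa ebiv qfgy maofq uux nvjt
Hunk 5: at line 5 remove [iqome] add [mlzb,hmuye,xyzx] -> 15 lines: fddc gnpba txx ncj gwty mlzb hmuye xyzx rqvbc yqa ebiv qfgy maofq uux nvjt

Answer: fddc
gnpba
txx
ncj
gwty
mlzb
hmuye
xyzx
rqvbc
yqa
ebiv
qfgy
maofq
uux
nvjt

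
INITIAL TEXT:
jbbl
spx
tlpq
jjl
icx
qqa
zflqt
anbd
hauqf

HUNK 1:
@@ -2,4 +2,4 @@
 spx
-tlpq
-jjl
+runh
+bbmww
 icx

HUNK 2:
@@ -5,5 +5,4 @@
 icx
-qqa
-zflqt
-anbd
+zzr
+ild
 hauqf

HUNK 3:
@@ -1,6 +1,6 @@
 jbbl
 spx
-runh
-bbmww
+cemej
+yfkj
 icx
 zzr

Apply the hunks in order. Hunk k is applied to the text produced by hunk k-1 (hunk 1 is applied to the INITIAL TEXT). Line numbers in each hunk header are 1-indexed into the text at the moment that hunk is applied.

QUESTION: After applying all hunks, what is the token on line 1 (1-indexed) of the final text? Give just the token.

Hunk 1: at line 2 remove [tlpq,jjl] add [runh,bbmww] -> 9 lines: jbbl spx runh bbmww icx qqa zflqt anbd hauqf
Hunk 2: at line 5 remove [qqa,zflqt,anbd] add [zzr,ild] -> 8 lines: jbbl spx runh bbmww icx zzr ild hauqf
Hunk 3: at line 1 remove [runh,bbmww] add [cemej,yfkj] -> 8 lines: jbbl spx cemej yfkj icx zzr ild hauqf
Final line 1: jbbl

Answer: jbbl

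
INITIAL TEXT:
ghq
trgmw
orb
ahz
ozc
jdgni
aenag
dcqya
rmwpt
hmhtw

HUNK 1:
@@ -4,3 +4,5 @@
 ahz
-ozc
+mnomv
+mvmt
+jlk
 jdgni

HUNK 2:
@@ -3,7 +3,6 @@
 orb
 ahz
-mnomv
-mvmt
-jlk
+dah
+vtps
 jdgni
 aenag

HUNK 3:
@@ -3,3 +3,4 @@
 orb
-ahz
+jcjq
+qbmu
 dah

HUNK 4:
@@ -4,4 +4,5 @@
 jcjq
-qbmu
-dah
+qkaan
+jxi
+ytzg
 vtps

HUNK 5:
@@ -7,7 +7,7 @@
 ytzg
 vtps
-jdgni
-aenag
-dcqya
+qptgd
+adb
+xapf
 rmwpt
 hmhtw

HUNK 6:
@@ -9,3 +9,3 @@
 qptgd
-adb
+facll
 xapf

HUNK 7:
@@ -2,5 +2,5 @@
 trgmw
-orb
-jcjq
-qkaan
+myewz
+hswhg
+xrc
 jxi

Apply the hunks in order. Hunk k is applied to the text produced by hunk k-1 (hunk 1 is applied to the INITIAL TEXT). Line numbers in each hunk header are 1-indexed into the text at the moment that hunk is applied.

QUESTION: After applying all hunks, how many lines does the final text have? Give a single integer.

Hunk 1: at line 4 remove [ozc] add [mnomv,mvmt,jlk] -> 12 lines: ghq trgmw orb ahz mnomv mvmt jlk jdgni aenag dcqya rmwpt hmhtw
Hunk 2: at line 3 remove [mnomv,mvmt,jlk] add [dah,vtps] -> 11 lines: ghq trgmw orb ahz dah vtps jdgni aenag dcqya rmwpt hmhtw
Hunk 3: at line 3 remove [ahz] add [jcjq,qbmu] -> 12 lines: ghq trgmw orb jcjq qbmu dah vtps jdgni aenag dcqya rmwpt hmhtw
Hunk 4: at line 4 remove [qbmu,dah] add [qkaan,jxi,ytzg] -> 13 lines: ghq trgmw orb jcjq qkaan jxi ytzg vtps jdgni aenag dcqya rmwpt hmhtw
Hunk 5: at line 7 remove [jdgni,aenag,dcqya] add [qptgd,adb,xapf] -> 13 lines: ghq trgmw orb jcjq qkaan jxi ytzg vtps qptgd adb xapf rmwpt hmhtw
Hunk 6: at line 9 remove [adb] add [facll] -> 13 lines: ghq trgmw orb jcjq qkaan jxi ytzg vtps qptgd facll xapf rmwpt hmhtw
Hunk 7: at line 2 remove [orb,jcjq,qkaan] add [myewz,hswhg,xrc] -> 13 lines: ghq trgmw myewz hswhg xrc jxi ytzg vtps qptgd facll xapf rmwpt hmhtw
Final line count: 13

Answer: 13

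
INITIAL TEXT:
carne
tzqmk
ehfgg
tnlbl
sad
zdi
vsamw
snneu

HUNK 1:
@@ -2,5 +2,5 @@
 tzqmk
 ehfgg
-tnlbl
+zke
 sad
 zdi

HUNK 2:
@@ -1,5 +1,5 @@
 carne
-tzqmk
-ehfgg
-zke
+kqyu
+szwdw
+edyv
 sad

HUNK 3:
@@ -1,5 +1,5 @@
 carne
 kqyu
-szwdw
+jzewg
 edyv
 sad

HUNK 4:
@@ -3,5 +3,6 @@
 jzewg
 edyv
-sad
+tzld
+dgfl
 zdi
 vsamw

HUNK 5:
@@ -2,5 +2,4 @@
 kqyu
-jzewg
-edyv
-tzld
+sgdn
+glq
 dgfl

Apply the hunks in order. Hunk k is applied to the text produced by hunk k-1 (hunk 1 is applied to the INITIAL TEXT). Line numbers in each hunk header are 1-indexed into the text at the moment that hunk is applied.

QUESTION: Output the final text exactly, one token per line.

Hunk 1: at line 2 remove [tnlbl] add [zke] -> 8 lines: carne tzqmk ehfgg zke sad zdi vsamw snneu
Hunk 2: at line 1 remove [tzqmk,ehfgg,zke] add [kqyu,szwdw,edyv] -> 8 lines: carne kqyu szwdw edyv sad zdi vsamw snneu
Hunk 3: at line 1 remove [szwdw] add [jzewg] -> 8 lines: carne kqyu jzewg edyv sad zdi vsamw snneu
Hunk 4: at line 3 remove [sad] add [tzld,dgfl] -> 9 lines: carne kqyu jzewg edyv tzld dgfl zdi vsamw snneu
Hunk 5: at line 2 remove [jzewg,edyv,tzld] add [sgdn,glq] -> 8 lines: carne kqyu sgdn glq dgfl zdi vsamw snneu

Answer: carne
kqyu
sgdn
glq
dgfl
zdi
vsamw
snneu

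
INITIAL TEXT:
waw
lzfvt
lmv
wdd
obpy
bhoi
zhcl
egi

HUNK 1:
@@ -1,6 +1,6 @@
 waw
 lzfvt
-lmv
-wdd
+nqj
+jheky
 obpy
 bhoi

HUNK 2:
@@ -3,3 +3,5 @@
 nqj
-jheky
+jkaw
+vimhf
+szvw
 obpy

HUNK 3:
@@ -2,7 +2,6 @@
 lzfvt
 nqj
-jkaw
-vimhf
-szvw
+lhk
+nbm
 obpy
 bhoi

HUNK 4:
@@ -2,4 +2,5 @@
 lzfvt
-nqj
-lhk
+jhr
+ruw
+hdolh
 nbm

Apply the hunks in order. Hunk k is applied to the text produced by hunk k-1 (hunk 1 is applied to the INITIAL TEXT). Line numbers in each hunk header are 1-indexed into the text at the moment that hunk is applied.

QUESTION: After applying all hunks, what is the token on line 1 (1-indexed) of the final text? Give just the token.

Answer: waw

Derivation:
Hunk 1: at line 1 remove [lmv,wdd] add [nqj,jheky] -> 8 lines: waw lzfvt nqj jheky obpy bhoi zhcl egi
Hunk 2: at line 3 remove [jheky] add [jkaw,vimhf,szvw] -> 10 lines: waw lzfvt nqj jkaw vimhf szvw obpy bhoi zhcl egi
Hunk 3: at line 2 remove [jkaw,vimhf,szvw] add [lhk,nbm] -> 9 lines: waw lzfvt nqj lhk nbm obpy bhoi zhcl egi
Hunk 4: at line 2 remove [nqj,lhk] add [jhr,ruw,hdolh] -> 10 lines: waw lzfvt jhr ruw hdolh nbm obpy bhoi zhcl egi
Final line 1: waw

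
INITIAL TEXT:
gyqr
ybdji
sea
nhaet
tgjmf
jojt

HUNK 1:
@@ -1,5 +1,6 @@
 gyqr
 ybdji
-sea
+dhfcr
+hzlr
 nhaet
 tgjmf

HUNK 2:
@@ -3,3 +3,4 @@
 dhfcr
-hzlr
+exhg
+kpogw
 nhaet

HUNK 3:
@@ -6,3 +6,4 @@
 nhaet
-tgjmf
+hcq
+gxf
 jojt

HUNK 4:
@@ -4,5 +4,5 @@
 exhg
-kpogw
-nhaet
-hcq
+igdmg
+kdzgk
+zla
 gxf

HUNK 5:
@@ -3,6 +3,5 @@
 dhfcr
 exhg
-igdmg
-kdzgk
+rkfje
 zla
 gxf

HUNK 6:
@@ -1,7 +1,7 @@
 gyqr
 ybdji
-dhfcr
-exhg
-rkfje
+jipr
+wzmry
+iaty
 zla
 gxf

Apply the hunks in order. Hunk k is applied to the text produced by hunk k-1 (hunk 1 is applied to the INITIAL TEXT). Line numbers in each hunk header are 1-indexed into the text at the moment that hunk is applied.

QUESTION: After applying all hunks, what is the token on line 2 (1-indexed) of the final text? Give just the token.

Answer: ybdji

Derivation:
Hunk 1: at line 1 remove [sea] add [dhfcr,hzlr] -> 7 lines: gyqr ybdji dhfcr hzlr nhaet tgjmf jojt
Hunk 2: at line 3 remove [hzlr] add [exhg,kpogw] -> 8 lines: gyqr ybdji dhfcr exhg kpogw nhaet tgjmf jojt
Hunk 3: at line 6 remove [tgjmf] add [hcq,gxf] -> 9 lines: gyqr ybdji dhfcr exhg kpogw nhaet hcq gxf jojt
Hunk 4: at line 4 remove [kpogw,nhaet,hcq] add [igdmg,kdzgk,zla] -> 9 lines: gyqr ybdji dhfcr exhg igdmg kdzgk zla gxf jojt
Hunk 5: at line 3 remove [igdmg,kdzgk] add [rkfje] -> 8 lines: gyqr ybdji dhfcr exhg rkfje zla gxf jojt
Hunk 6: at line 1 remove [dhfcr,exhg,rkfje] add [jipr,wzmry,iaty] -> 8 lines: gyqr ybdji jipr wzmry iaty zla gxf jojt
Final line 2: ybdji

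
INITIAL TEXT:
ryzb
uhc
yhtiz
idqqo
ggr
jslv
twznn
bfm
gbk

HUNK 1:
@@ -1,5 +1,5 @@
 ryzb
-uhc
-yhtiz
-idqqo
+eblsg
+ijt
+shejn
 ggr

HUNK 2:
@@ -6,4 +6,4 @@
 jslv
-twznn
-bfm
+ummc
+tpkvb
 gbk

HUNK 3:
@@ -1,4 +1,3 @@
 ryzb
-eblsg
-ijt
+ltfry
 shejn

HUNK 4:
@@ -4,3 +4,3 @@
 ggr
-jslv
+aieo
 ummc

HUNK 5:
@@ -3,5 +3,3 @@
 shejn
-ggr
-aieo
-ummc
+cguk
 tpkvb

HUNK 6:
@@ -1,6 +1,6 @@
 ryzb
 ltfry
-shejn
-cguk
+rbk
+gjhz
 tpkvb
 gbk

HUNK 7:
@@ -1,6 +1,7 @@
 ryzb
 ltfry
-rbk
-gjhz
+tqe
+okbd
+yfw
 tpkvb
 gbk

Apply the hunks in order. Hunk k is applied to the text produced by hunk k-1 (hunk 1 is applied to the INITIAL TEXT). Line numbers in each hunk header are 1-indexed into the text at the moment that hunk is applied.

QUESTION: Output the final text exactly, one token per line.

Hunk 1: at line 1 remove [uhc,yhtiz,idqqo] add [eblsg,ijt,shejn] -> 9 lines: ryzb eblsg ijt shejn ggr jslv twznn bfm gbk
Hunk 2: at line 6 remove [twznn,bfm] add [ummc,tpkvb] -> 9 lines: ryzb eblsg ijt shejn ggr jslv ummc tpkvb gbk
Hunk 3: at line 1 remove [eblsg,ijt] add [ltfry] -> 8 lines: ryzb ltfry shejn ggr jslv ummc tpkvb gbk
Hunk 4: at line 4 remove [jslv] add [aieo] -> 8 lines: ryzb ltfry shejn ggr aieo ummc tpkvb gbk
Hunk 5: at line 3 remove [ggr,aieo,ummc] add [cguk] -> 6 lines: ryzb ltfry shejn cguk tpkvb gbk
Hunk 6: at line 1 remove [shejn,cguk] add [rbk,gjhz] -> 6 lines: ryzb ltfry rbk gjhz tpkvb gbk
Hunk 7: at line 1 remove [rbk,gjhz] add [tqe,okbd,yfw] -> 7 lines: ryzb ltfry tqe okbd yfw tpkvb gbk

Answer: ryzb
ltfry
tqe
okbd
yfw
tpkvb
gbk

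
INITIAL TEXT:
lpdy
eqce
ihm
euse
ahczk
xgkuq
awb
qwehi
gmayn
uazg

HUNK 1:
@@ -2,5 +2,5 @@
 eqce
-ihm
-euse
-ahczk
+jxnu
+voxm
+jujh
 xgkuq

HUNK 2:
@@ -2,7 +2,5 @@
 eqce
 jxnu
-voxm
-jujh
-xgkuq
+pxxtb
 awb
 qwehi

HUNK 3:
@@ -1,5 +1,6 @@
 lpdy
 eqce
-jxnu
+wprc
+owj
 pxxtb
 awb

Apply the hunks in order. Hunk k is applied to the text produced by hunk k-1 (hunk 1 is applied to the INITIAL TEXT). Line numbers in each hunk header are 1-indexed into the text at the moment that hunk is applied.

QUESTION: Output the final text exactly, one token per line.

Answer: lpdy
eqce
wprc
owj
pxxtb
awb
qwehi
gmayn
uazg

Derivation:
Hunk 1: at line 2 remove [ihm,euse,ahczk] add [jxnu,voxm,jujh] -> 10 lines: lpdy eqce jxnu voxm jujh xgkuq awb qwehi gmayn uazg
Hunk 2: at line 2 remove [voxm,jujh,xgkuq] add [pxxtb] -> 8 lines: lpdy eqce jxnu pxxtb awb qwehi gmayn uazg
Hunk 3: at line 1 remove [jxnu] add [wprc,owj] -> 9 lines: lpdy eqce wprc owj pxxtb awb qwehi gmayn uazg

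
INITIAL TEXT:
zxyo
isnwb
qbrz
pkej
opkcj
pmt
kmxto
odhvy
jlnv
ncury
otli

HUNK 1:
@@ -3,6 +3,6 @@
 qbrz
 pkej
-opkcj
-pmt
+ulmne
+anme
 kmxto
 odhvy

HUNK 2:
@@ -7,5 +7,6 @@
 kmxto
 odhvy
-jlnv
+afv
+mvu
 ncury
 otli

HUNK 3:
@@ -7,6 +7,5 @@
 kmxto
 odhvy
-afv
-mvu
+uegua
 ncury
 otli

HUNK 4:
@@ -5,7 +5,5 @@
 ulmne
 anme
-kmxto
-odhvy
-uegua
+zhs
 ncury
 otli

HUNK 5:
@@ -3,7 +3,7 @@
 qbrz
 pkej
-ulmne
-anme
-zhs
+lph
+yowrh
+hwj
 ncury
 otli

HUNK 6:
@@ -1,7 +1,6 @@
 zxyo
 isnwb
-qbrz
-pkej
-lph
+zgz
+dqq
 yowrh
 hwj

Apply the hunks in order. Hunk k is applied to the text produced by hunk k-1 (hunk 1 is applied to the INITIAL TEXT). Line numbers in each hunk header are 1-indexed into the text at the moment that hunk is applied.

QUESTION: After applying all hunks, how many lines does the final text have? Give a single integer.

Hunk 1: at line 3 remove [opkcj,pmt] add [ulmne,anme] -> 11 lines: zxyo isnwb qbrz pkej ulmne anme kmxto odhvy jlnv ncury otli
Hunk 2: at line 7 remove [jlnv] add [afv,mvu] -> 12 lines: zxyo isnwb qbrz pkej ulmne anme kmxto odhvy afv mvu ncury otli
Hunk 3: at line 7 remove [afv,mvu] add [uegua] -> 11 lines: zxyo isnwb qbrz pkej ulmne anme kmxto odhvy uegua ncury otli
Hunk 4: at line 5 remove [kmxto,odhvy,uegua] add [zhs] -> 9 lines: zxyo isnwb qbrz pkej ulmne anme zhs ncury otli
Hunk 5: at line 3 remove [ulmne,anme,zhs] add [lph,yowrh,hwj] -> 9 lines: zxyo isnwb qbrz pkej lph yowrh hwj ncury otli
Hunk 6: at line 1 remove [qbrz,pkej,lph] add [zgz,dqq] -> 8 lines: zxyo isnwb zgz dqq yowrh hwj ncury otli
Final line count: 8

Answer: 8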